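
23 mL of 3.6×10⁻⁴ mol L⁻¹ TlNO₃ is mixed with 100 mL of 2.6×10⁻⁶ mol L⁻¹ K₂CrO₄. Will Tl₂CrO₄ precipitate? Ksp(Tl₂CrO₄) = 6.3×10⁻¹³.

The combined volume is 123 mL.
[Tl⁺] = (3.6×10⁻⁴)(23)/123 = 6.7×10⁻⁵ mol L⁻¹
[CrO₄²⁻] = (2.6×10⁻⁶)(100)/123 = 2.1×10⁻⁶ mol L⁻¹
Q = [Tl⁺]^2[CrO₄²⁻] = 9.6×10⁻¹⁵
Since Q (9.6×10⁻¹⁵) is less than Ksp (6.3×10⁻¹³), no Tl₂CrO₄ precipitates.

No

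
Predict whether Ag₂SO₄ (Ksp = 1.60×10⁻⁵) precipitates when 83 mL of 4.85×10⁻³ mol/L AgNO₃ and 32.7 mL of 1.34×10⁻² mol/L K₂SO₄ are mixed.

No

The combined volume is 115.7 mL.
[Ag⁺] = (4.85×10⁻³)(83)/115.7 = 3.48×10⁻³ mol/L
[SO₄²⁻] = (1.34×10⁻²)(32.7)/115.7 = 3.79×10⁻³ mol/L
Q = [Ag⁺]^2[SO₄²⁻] = 4.58×10⁻⁸
Q = 4.58×10⁻⁸ < Ksp = 1.60×10⁻⁵, so the solution is unsaturated and no precipitate forms.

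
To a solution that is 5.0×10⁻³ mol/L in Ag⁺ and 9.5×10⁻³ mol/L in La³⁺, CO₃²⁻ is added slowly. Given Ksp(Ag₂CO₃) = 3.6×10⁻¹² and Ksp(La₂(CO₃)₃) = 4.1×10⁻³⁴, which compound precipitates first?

La₂(CO₃)₃

A salt starts to precipitate once the ion product Q reaches its Ksp.
For Ag₂CO₃: [CO₃²⁻] = (Ksp/[Ag⁺]^2) = 1.4×10⁻⁷ mol/L
For La₂(CO₃)₃: [CO₃²⁻] = (Ksp/[La³⁺]^2)^(1/3) = 1.7×10⁻¹⁰ mol/L
La₂(CO₃)₃ requires the lower [CO₃²⁻], so it precipitates first.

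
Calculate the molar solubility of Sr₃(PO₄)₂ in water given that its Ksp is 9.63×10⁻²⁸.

1.55×10⁻⁶ M

Sr₃(PO₄)₂(s) ⇌ 3 Sr²⁺(aq) + 2 PO₄³⁻(aq)
With molar solubility s: [Sr²⁺] = 3s, [PO₄³⁻] = 2s.
Ksp = [Sr²⁺]^3[PO₄³⁻]^2 = (3s)^3 · (2s)^2 = 108s^5
108s^5 = 9.63×10⁻²⁸  ⇒  s^5 = 8.92×10⁻³⁰
Taking the 5th root, s = 1.55×10⁻⁶ M.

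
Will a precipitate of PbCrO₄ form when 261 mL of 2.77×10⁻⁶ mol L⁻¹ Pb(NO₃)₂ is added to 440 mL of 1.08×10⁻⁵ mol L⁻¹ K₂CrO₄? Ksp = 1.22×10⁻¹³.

After mixing, V = 261 mL + 440 mL = 701 mL.
[Pb²⁺] = (2.77×10⁻⁶)(261)/701 = 1.03×10⁻⁶ mol L⁻¹
[CrO₄²⁻] = (1.08×10⁻⁵)(440)/701 = 6.78×10⁻⁶ mol L⁻¹
Q = [Pb²⁺][CrO₄²⁻] = 6.99×10⁻¹²
Q = 6.99×10⁻¹² > Ksp = 1.22×10⁻¹³, so the solution is supersaturated and PbCrO₄ precipitates.

Yes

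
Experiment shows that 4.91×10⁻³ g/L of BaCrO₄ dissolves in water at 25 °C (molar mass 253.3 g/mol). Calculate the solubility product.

Ksp = 3.76×10⁻¹⁰

Convert to molarity: s = 4.91×10⁻³ / 253.3 = 1.9384×10⁻⁵ mol/L
BaCrO₄(s) ⇌ Ba²⁺(aq) + CrO₄²⁻(aq)
If s mol/L of BaCrO₄ dissolves, [Ba²⁺] = s and [CrO₄²⁻] = s.
Ksp = [Ba²⁺][CrO₄²⁻] = s · s = s^2
Ksp = (1.9384×10⁻⁵)^2 = 3.76×10⁻¹⁰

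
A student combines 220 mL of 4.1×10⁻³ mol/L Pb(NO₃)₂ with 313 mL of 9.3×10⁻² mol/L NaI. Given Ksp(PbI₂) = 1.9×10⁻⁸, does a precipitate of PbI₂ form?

The combined volume is 533 mL.
[Pb²⁺] = (4.1×10⁻³)(220)/533 = 1.7×10⁻³ mol/L
[I⁻] = (9.3×10⁻²)(313)/533 = 5.5×10⁻² mol/L
Q = [Pb²⁺][I⁻]^2 = 5.0×10⁻⁶
Because Q > Ksp (5.0×10⁻⁶ vs 1.9×10⁻⁸), a precipitate of PbI₂ forms.

Yes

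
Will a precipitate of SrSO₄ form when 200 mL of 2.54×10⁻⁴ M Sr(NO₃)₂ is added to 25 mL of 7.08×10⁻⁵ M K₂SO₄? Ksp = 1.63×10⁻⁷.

The combined volume is 225 mL.
[Sr²⁺] = (2.54×10⁻⁴)(200)/225 = 2.26×10⁻⁴ M
[SO₄²⁻] = (7.08×10⁻⁵)(25)/225 = 7.87×10⁻⁶ M
Q = [Sr²⁺][SO₄²⁻] = 1.78×10⁻⁹
Q = 1.78×10⁻⁹ < Ksp = 1.63×10⁻⁷, so the solution is unsaturated and no precipitate forms.

No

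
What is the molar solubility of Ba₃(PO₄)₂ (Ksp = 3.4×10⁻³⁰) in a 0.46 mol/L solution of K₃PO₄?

8.4×10⁻¹¹ M

Ba₃(PO₄)₂(s) ⇌ 3 Ba²⁺(aq) + 2 PO₄³⁻(aq)
With PO₄³⁻ already at 0.46 mol/L and s small, take [PO₄³⁻] ≈ 0.46 mol/L and [Ba²⁺] = 3s.
Ksp = [Ba²⁺]^3[PO₄³⁻]^2 = (3s)^3(0.46)^2
(3s)^3 = 3.4×10⁻³⁰ / (0.46)^2 = 1.6×10⁻²⁹
s = 8.4×10⁻¹¹ mol/L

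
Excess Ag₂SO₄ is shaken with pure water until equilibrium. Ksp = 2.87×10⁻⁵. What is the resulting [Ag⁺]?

Ag₂SO₄(s) ⇌ 2 Ag⁺(aq) + SO₄²⁻(aq)
Call the molar solubility s, so that [Ag⁺] = 2s and [SO₄²⁻] = s.
Ksp = [Ag⁺]^2[SO₄²⁻] = (2s)^2 · s = 4s^3 = 2.87×10⁻⁵
s = 1.93×10⁻² M
[Ag⁺] = 2s = 3.86×10⁻² M

3.86×10⁻² M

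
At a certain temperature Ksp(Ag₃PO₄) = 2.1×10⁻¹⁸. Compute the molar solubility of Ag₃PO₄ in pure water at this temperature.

1.7×10⁻⁵ M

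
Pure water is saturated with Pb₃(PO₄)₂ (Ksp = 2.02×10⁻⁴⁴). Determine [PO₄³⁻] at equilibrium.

1.43×10⁻⁹ M

Pb₃(PO₄)₂(s) ⇌ 3 Pb²⁺(aq) + 2 PO₄³⁻(aq)
Let s be the molar solubility. Then [Pb²⁺] = 3s and [PO₄³⁻] = 2s.
Ksp = [Pb²⁺]^3[PO₄³⁻]^2 = (3s)^3 · (2s)^2 = 108s^5 = 2.02×10⁻⁴⁴
s = 7.15×10⁻¹⁰ M
[PO₄³⁻] = 2s = 1.43×10⁻⁹ M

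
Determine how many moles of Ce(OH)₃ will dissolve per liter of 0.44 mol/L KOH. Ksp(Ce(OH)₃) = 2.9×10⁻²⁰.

Ce(OH)₃(s) ⇌ Ce³⁺(aq) + 3 OH⁻(aq)
OH⁻ is already present at 0.44 mol/L. If s mol/L of Ce(OH)₃ dissolves, [Ce³⁺] = s while [OH⁻] ≈ 0.44 mol/L.
Ksp = [Ce³⁺][OH⁻]^3 = s(0.44)^3
s = 2.9×10⁻²⁰ / (0.44)^3 = 3.4×10⁻¹⁹
s = 3.4×10⁻¹⁹ mol/L

3.4×10⁻¹⁹ M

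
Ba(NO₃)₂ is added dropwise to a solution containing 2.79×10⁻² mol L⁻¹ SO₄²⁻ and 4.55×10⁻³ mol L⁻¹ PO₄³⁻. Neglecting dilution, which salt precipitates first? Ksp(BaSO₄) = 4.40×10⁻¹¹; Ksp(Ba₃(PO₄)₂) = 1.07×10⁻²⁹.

BaSO₄

Precipitation of each salt begins when its ion product equals Ksp.
For BaSO₄: [Ba²⁺] = (Ksp/[SO₄²⁻]) = 1.58×10⁻⁹ mol L⁻¹
For Ba₃(PO₄)₂: [Ba²⁺] = (Ksp/[PO₄³⁻]^2)^(1/3) = 8.03×10⁻⁹ mol L⁻¹
BaSO₄ requires the lower [Ba²⁺], so it precipitates first.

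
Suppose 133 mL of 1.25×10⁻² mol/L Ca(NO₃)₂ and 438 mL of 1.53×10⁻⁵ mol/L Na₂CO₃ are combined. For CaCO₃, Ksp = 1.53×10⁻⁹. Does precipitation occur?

Yes

The combined volume is 571 mL.
[Ca²⁺] = (1.25×10⁻²)(133)/571 = 2.91×10⁻³ mol/L
[CO₃²⁻] = (1.53×10⁻⁵)(438)/571 = 1.17×10⁻⁵ mol/L
Q = [Ca²⁺][CO₃²⁻] = 3.42×10⁻⁸
Since Q (3.42×10⁻⁸) exceeds Ksp (1.53×10⁻⁹), CaCO₃ will precipitate.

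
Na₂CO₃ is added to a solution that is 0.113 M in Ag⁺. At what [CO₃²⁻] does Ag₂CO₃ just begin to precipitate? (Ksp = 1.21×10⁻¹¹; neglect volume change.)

9.48×10⁻¹⁰ M

Each salt precipitates once Q = Ksp for that salt.
Ag₂CO₃(s) ⇌ 2 Ag⁺(aq) + CO₃²⁻(aq)
Ksp = [Ag⁺]^2[CO₃²⁻] = [CO₃²⁻](0.113)^2
[CO₃²⁻] = 1.21×10⁻¹¹ / (0.113)^2 = 9.48×10⁻¹⁰
[CO₃²⁻] = 9.48×10⁻¹⁰ M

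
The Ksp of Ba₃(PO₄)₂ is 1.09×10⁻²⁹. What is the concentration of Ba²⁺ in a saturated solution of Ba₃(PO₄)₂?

1.90×10⁻⁶ M

Ba₃(PO₄)₂(s) ⇌ 3 Ba²⁺(aq) + 2 PO₄³⁻(aq)
For each mole of Ba₃(PO₄)₂ that dissolves per liter, [Ba²⁺] = 3s and [PO₄³⁻] = 2s; let s denote this solubility.
Ksp = [Ba²⁺]^3[PO₄³⁻]^2 = (3s)^3 · (2s)^2 = 108s^5 = 1.09×10⁻²⁹
s = 6.32×10⁻⁷ mol L⁻¹
[Ba²⁺] = 3s = 1.90×10⁻⁶ mol L⁻¹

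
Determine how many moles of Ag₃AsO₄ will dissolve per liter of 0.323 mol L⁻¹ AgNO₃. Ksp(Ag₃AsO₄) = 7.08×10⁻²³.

Ag₃AsO₄(s) ⇌ 3 Ag⁺(aq) + AsO₄³⁻(aq)
Ag⁺ is already present at 0.323 mol L⁻¹. If s mol/L of Ag₃AsO₄ dissolves, [AsO₄³⁻] = s while [Ag⁺] ≈ 0.323 mol L⁻¹.
Ksp = [Ag⁺]^3[AsO₄³⁻] = (0.323)^3s
s = 7.08×10⁻²³ / (0.323)^3 = 2.10×10⁻²¹
s = 2.10×10⁻²¹ mol L⁻¹

2.10×10⁻²¹ M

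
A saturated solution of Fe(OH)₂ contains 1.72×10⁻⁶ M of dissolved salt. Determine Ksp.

Ksp = 2.04×10⁻¹⁷

Fe(OH)₂(s) ⇌ Fe²⁺(aq) + 2 OH⁻(aq)
Let s be the molar solubility. Then [Fe²⁺] = s and [OH⁻] = 2s.
Ksp = [Fe²⁺][OH⁻]^2 = s · (2s)^2 = 4s^3
Ksp = 4 × (1.72×10⁻⁶)^3 = 2.04×10⁻¹⁷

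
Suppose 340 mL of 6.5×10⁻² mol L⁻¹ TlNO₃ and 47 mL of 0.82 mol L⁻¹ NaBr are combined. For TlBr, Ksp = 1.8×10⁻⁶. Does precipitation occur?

The combined volume is 387 mL.
[Tl⁺] = (6.5×10⁻²)(340)/387 = 5.7×10⁻² mol L⁻¹
[Br⁻] = (0.82)(47)/387 = 0.10 mol L⁻¹
Q = [Tl⁺][Br⁻] = 5.7×10⁻³
Since Q (5.7×10⁻³) exceeds Ksp (1.8×10⁻⁶), TlBr will precipitate.

Yes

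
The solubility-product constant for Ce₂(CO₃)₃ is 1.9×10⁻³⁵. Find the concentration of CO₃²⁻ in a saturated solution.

Ce₂(CO₃)₃(s) ⇌ 2 Ce³⁺(aq) + 3 CO₃²⁻(aq)
For each mole of Ce₂(CO₃)₃ that dissolves per liter, [Ce³⁺] = 2s and [CO₃²⁻] = 3s; let s denote this solubility.
Ksp = [Ce³⁺]^2[CO₃²⁻]^3 = (2s)^2 · (3s)^3 = 108s^5 = 1.9×10⁻³⁵
s = 4.5×10⁻⁸ mol/L
[CO₃²⁻] = 3s = 1.3×10⁻⁷ mol/L

1.3×10⁻⁷ M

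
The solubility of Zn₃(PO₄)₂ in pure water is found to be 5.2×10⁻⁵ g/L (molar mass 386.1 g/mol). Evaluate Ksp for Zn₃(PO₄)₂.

Ksp = 4.8×10⁻³³

Molar solubility s = (5.2×10⁻⁵ g/L) / (386.1 g/mol) = 1.347×10⁻⁷ mol/L
Zn₃(PO₄)₂(s) ⇌ 3 Zn²⁺(aq) + 2 PO₄³⁻(aq)
If s mol/L of Zn₃(PO₄)₂ dissolves, [Zn²⁺] = 3s and [PO₄³⁻] = 2s.
Ksp = [Zn²⁺]^3[PO₄³⁻]^2 = (3s)^3 · (2s)^2 = 108s^5
Ksp = 108 × (1.347×10⁻⁷)^5 = 4.8×10⁻³³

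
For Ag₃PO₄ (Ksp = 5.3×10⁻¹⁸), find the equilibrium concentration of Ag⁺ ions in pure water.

6.3×10⁻⁵ M

Ag₃PO₄(s) ⇌ 3 Ag⁺(aq) + PO₄³⁻(aq)
Call the molar solubility s, so that [Ag⁺] = 3s and [PO₄³⁻] = s.
Ksp = [Ag⁺]^3[PO₄³⁻] = (3s)^3 · s = 27s^4 = 5.3×10⁻¹⁸
s = 2.1×10⁻⁵ mol/L
[Ag⁺] = 3s = 6.3×10⁻⁵ mol/L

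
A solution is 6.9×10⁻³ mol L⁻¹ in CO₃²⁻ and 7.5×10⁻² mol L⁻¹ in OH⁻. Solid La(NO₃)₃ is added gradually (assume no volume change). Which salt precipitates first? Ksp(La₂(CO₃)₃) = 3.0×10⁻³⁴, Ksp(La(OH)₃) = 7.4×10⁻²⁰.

Precipitation of each salt begins when its ion product equals Ksp.
For La₂(CO₃)₃: [La³⁺] = (Ksp/[CO₃²⁻]^3)^(1/2) = 3.0×10⁻¹⁴ mol L⁻¹
For La(OH)₃: [La³⁺] = (Ksp/[OH⁻]^3) = 1.8×10⁻¹⁶ mol L⁻¹
Since La(OH)₃ needs less La³⁺ to reach saturation, it precipitates first.

La(OH)₃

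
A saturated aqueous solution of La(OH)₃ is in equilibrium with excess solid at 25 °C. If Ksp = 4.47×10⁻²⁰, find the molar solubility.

6.38×10⁻⁶ M

La(OH)₃(s) ⇌ La³⁺(aq) + 3 OH⁻(aq)
Call the molar solubility s, so that [La³⁺] = s and [OH⁻] = 3s.
Ksp = [La³⁺][OH⁻]^3 = s · (3s)^3 = 27s^4
27s^4 = 4.47×10⁻²⁰  ⇒  s^4 = 1.66×10⁻²¹
Taking the 4th root, s = 6.38×10⁻⁶ mol L⁻¹.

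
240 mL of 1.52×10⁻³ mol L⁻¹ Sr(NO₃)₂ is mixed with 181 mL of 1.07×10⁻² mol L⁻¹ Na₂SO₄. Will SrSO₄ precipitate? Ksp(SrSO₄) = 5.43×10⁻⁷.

After mixing, V = 240 mL + 181 mL = 421 mL.
[Sr²⁺] = (1.52×10⁻³)(240)/421 = 8.67×10⁻⁴ mol L⁻¹
[SO₄²⁻] = (1.07×10⁻²)(181)/421 = 4.60×10⁻³ mol L⁻¹
Q = [Sr²⁺][SO₄²⁻] = 3.99×10⁻⁶
Because Q > Ksp (3.99×10⁻⁶ vs 5.43×10⁻⁷), a precipitate of SrSO₄ forms.

Yes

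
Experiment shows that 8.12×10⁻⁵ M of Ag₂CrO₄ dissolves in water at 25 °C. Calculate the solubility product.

Ksp = 2.14×10⁻¹²

Ag₂CrO₄(s) ⇌ 2 Ag⁺(aq) + CrO₄²⁻(aq)
With molar solubility s: [Ag⁺] = 2s, [CrO₄²⁻] = s.
Ksp = [Ag⁺]^2[CrO₄²⁻] = (2s)^2 · s = 4s^3
Ksp = 4 × (8.12×10⁻⁵)^3 = 2.14×10⁻¹²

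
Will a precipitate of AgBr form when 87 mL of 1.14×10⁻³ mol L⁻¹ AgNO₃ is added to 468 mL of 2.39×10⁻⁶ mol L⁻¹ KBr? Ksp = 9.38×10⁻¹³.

Yes

Total volume after mixing = 87 + 468 = 555 mL.
[Ag⁺] = (1.14×10⁻³)(87)/555 = 1.79×10⁻⁴ mol L⁻¹
[Br⁻] = (2.39×10⁻⁶)(468)/555 = 2.02×10⁻⁶ mol L⁻¹
Q = [Ag⁺][Br⁻] = 3.60×10⁻¹⁰
Q = 3.60×10⁻¹⁰ > Ksp = 9.38×10⁻¹³, so the solution is supersaturated and AgBr precipitates.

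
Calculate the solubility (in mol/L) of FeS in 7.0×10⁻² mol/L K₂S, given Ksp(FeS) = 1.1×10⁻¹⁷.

FeS(s) ⇌ Fe²⁺(aq) + S²⁻(aq)
The solution already contains S²⁻ at 7.0×10⁻² mol/L. Let s be the molar solubility of FeS.
[S²⁻] ≈ 7.0×10⁻² mol/L (common ion dominates); [Fe²⁺] = s.
Ksp = [Fe²⁺][S²⁻] = s(7.0×10⁻²)
s = 1.1×10⁻¹⁷ / (7.0×10⁻²) = 1.6×10⁻¹⁶
s = 1.6×10⁻¹⁶ mol/L

1.6×10⁻¹⁶ M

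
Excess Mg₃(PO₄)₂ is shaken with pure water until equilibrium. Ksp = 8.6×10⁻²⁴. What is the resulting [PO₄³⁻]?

Mg₃(PO₄)₂(s) ⇌ 3 Mg²⁺(aq) + 2 PO₄³⁻(aq)
Let s be the molar solubility. Then [Mg²⁺] = 3s and [PO₄³⁻] = 2s.
Ksp = [Mg²⁺]^3[PO₄³⁻]^2 = (3s)^3 · (2s)^2 = 108s^5 = 8.6×10⁻²⁴
s = 9.6×10⁻⁶ mol/L
[PO₄³⁻] = 2s = 1.9×10⁻⁵ mol/L

1.9×10⁻⁵ M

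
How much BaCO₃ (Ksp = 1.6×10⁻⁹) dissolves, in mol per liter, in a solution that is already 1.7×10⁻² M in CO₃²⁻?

BaCO₃(s) ⇌ Ba²⁺(aq) + CO₃²⁻(aq)
CO₃²⁻ is already present at 1.7×10⁻² M. If s mol/L of BaCO₃ dissolves, [Ba²⁺] = s while [CO₃²⁻] ≈ 1.7×10⁻² M.
Ksp = [Ba²⁺][CO₃²⁻] = s(1.7×10⁻²)
s = 1.6×10⁻⁹ / (1.7×10⁻²) = 9.4×10⁻⁸
s = 9.4×10⁻⁸ M

9.4×10⁻⁸ M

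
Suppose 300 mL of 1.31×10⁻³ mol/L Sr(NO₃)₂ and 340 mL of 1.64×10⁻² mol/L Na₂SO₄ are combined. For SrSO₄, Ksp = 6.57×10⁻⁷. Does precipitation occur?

Yes

After mixing, V = 300 mL + 340 mL = 640 mL.
[Sr²⁺] = (1.31×10⁻³)(300)/640 = 6.14×10⁻⁴ mol/L
[SO₄²⁻] = (1.64×10⁻²)(340)/640 = 8.71×10⁻³ mol/L
Q = [Sr²⁺][SO₄²⁻] = 5.35×10⁻⁶
Because Q > Ksp (5.35×10⁻⁶ vs 6.57×10⁻⁷), a precipitate of SrSO₄ forms.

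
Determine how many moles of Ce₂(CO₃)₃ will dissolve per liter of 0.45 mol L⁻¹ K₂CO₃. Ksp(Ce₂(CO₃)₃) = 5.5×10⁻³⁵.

Ce₂(CO₃)₃(s) ⇌ 2 Ce³⁺(aq) + 3 CO₃²⁻(aq)
Let s be the solubility of Ce₂(CO₃)₃ here. The common ion gives [CO₃²⁻] ≈ 0.45 mol L⁻¹, and [Ce³⁺] = 2s.
Ksp = [Ce³⁺]^2[CO₃²⁻]^3 = (2s)^2(0.45)^3
(2s)^2 = 5.5×10⁻³⁵ / (0.45)^3 = 6.0×10⁻³⁴
s = 1.2×10⁻¹⁷ mol L⁻¹

1.2×10⁻¹⁷ M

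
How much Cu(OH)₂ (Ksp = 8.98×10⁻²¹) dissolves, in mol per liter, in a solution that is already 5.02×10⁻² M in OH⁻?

Cu(OH)₂(s) ⇌ Cu²⁺(aq) + 2 OH⁻(aq)
OH⁻ is already present at 5.02×10⁻² M. If s mol/L of Cu(OH)₂ dissolves, [Cu²⁺] = s while [OH⁻] ≈ 5.02×10⁻² M.
Ksp = [Cu²⁺][OH⁻]^2 = s(5.02×10⁻²)^2
s = 8.98×10⁻²¹ / (5.02×10⁻²)^2 = 3.56×10⁻¹⁸
s = 3.56×10⁻¹⁸ M

3.56×10⁻¹⁸ M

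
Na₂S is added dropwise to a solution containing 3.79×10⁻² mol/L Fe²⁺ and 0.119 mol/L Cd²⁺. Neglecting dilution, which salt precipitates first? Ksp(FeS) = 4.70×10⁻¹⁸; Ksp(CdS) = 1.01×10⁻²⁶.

A salt starts to precipitate once the ion product Q reaches its Ksp.
For FeS: [S²⁻] = (Ksp/[Fe²⁺]) = 1.24×10⁻¹⁶ mol/L
For CdS: [S²⁻] = (Ksp/[Cd²⁺]) = 8.49×10⁻²⁶ mol/L
Since CdS needs less S²⁻ to reach saturation, it precipitates first.

CdS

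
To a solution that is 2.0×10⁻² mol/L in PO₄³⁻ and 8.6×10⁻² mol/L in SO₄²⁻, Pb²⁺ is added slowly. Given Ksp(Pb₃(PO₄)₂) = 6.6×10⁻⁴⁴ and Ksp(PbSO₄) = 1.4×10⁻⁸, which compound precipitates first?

Pb₃(PO₄)₂

Precipitation begins when Q = Ksp.
For Pb₃(PO₄)₂: [Pb²⁺] = (Ksp/[PO₄³⁻]^2)^(1/3) = 5.5×10⁻¹⁴ mol/L
For PbSO₄: [Pb²⁺] = (Ksp/[SO₄²⁻]) = 1.6×10⁻⁷ mol/L
Since Pb₃(PO₄)₂ needs less Pb²⁺ to reach saturation, it precipitates first.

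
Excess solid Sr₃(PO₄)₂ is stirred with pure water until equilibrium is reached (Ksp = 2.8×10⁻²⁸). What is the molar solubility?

Sr₃(PO₄)₂(s) ⇌ 3 Sr²⁺(aq) + 2 PO₄³⁻(aq)
For each mole of Sr₃(PO₄)₂ that dissolves per liter, [Sr²⁺] = 3s and [PO₄³⁻] = 2s; let s denote this solubility.
Ksp = [Sr²⁺]^3[PO₄³⁻]^2 = (3s)^3 · (2s)^2 = 108s^5
108s^5 = 2.8×10⁻²⁸  ⇒  s^5 = 2.6×10⁻³⁰
s = (2.6×10⁻³⁰)^(1/5) = 1.2×10⁻⁶ M

1.2×10⁻⁶ M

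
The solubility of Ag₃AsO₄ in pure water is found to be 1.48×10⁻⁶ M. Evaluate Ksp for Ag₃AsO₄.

Ksp = 1.30×10⁻²²

Ag₃AsO₄(s) ⇌ 3 Ag⁺(aq) + AsO₄³⁻(aq)
Let s be the molar solubility. Then [Ag⁺] = 3s and [AsO₄³⁻] = s.
Ksp = [Ag⁺]^3[AsO₄³⁻] = (3s)^3 · s = 27s^4
Ksp = 27 × (1.48×10⁻⁶)^4 = 1.30×10⁻²²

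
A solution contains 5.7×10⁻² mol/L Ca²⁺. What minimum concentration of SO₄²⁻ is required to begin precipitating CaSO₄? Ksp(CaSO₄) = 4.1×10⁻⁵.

7.2×10⁻⁴ M

Each salt precipitates once Q = Ksp for that salt.
CaSO₄(s) ⇌ Ca²⁺(aq) + SO₄²⁻(aq)
Ksp = [Ca²⁺][SO₄²⁻] = [SO₄²⁻](5.7×10⁻²)
[SO₄²⁻] = 4.1×10⁻⁵ / (5.7×10⁻²) = 7.2×10⁻⁴
[SO₄²⁻] = 7.2×10⁻⁴ mol/L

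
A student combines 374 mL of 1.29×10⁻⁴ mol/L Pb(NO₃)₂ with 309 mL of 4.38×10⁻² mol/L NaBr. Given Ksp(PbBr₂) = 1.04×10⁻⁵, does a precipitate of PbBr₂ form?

Total volume after mixing = 374 + 309 = 683 mL.
[Pb²⁺] = (1.29×10⁻⁴)(374)/683 = 7.06×10⁻⁵ mol/L
[Br⁻] = (4.38×10⁻²)(309)/683 = 1.98×10⁻² mol/L
Q = [Pb²⁺][Br⁻]^2 = 2.77×10⁻⁸
Since Q (2.77×10⁻⁸) is less than Ksp (1.04×10⁻⁵), no PbBr₂ precipitates.

No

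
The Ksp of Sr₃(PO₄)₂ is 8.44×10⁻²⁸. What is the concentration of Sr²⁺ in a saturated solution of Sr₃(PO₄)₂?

4.53×10⁻⁶ M

Sr₃(PO₄)₂(s) ⇌ 3 Sr²⁺(aq) + 2 PO₄³⁻(aq)
With molar solubility s: [Sr²⁺] = 3s, [PO₄³⁻] = 2s.
Ksp = [Sr²⁺]^3[PO₄³⁻]^2 = (3s)^3 · (2s)^2 = 108s^5 = 8.44×10⁻²⁸
s = 1.51×10⁻⁶ M
[Sr²⁺] = 3s = 4.53×10⁻⁶ M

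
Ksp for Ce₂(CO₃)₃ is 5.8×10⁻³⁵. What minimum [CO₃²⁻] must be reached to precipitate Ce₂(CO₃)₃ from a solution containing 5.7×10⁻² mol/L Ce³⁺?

The threshold for precipitation is Q = Ksp.
Ce₂(CO₃)₃(s) ⇌ 2 Ce³⁺(aq) + 3 CO₃²⁻(aq)
Ksp = [Ce³⁺]^2[CO₃²⁻]^3 = [CO₃²⁻]^3(5.7×10⁻²)^2
[CO₃²⁻]^3 = 5.8×10⁻³⁵ / (5.7×10⁻²)^2 = 1.8×10⁻³²
[CO₃²⁻] = 2.6×10⁻¹¹ mol/L

2.6×10⁻¹¹ M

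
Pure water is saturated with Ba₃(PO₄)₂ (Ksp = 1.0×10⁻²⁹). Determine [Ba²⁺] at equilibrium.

1.9×10⁻⁶ M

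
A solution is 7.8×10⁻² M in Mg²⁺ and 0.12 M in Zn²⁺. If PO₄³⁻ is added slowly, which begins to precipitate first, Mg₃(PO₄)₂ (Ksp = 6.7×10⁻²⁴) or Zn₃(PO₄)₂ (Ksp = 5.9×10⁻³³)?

Precipitation begins when Q = Ksp.
For Mg₃(PO₄)₂: [PO₄³⁻] = (Ksp/[Mg²⁺]^3)^(1/2) = 1.2×10⁻¹⁰ M
For Zn₃(PO₄)₂: [PO₄³⁻] = (Ksp/[Zn²⁺]^3)^(1/2) = 1.8×10⁻¹⁵ M
Zn₃(PO₄)₂ requires the lower [PO₄³⁻], so it precipitates first.

Zn₃(PO₄)₂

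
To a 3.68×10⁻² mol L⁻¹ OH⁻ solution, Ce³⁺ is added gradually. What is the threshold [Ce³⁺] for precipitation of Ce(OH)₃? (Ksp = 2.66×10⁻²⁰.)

5.34×10⁻¹⁶ M

The threshold for precipitation is Q = Ksp.
Ce(OH)₃(s) ⇌ Ce³⁺(aq) + 3 OH⁻(aq)
Ksp = [Ce³⁺][OH⁻]^3 = [Ce³⁺](3.68×10⁻²)^3
[Ce³⁺] = 2.66×10⁻²⁰ / (3.68×10⁻²)^3 = 5.34×10⁻¹⁶
[Ce³⁺] = 5.34×10⁻¹⁶ mol L⁻¹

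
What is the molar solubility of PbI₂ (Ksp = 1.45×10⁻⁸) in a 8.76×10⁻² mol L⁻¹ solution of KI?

1.89×10⁻⁶ M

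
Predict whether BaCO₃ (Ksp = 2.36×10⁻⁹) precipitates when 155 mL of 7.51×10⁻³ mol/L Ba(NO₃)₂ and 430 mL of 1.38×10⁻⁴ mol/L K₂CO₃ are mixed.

Yes

Total volume after mixing = 155 + 430 = 585 mL.
[Ba²⁺] = (7.51×10⁻³)(155)/585 = 1.99×10⁻³ mol/L
[CO₃²⁻] = (1.38×10⁻⁴)(430)/585 = 1.01×10⁻⁴ mol/L
Q = [Ba²⁺][CO₃²⁻] = 2.02×10⁻⁷
Since Q (2.02×10⁻⁷) exceeds Ksp (2.36×10⁻⁹), BaCO₃ will precipitate.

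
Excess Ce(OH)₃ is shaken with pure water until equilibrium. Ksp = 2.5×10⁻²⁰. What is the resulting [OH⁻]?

1.7×10⁻⁵ M

Ce(OH)₃(s) ⇌ Ce³⁺(aq) + 3 OH⁻(aq)
If s mol/L of Ce(OH)₃ dissolves, [Ce³⁺] = s and [OH⁻] = 3s.
Ksp = [Ce³⁺][OH⁻]^3 = s · (3s)^3 = 27s^4 = 2.5×10⁻²⁰
s = 5.5×10⁻⁶ mol/L
[OH⁻] = 3s = 1.7×10⁻⁵ mol/L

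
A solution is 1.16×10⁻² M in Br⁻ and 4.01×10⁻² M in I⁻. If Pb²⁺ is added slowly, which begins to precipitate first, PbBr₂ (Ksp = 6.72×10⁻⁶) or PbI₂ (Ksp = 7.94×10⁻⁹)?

The threshold for precipitation is Q = Ksp.
For PbBr₂: [Pb²⁺] = (Ksp/[Br⁻]^2) = 4.99×10⁻² M
For PbI₂: [Pb²⁺] = (Ksp/[I⁻]^2) = 4.94×10⁻⁶ M
Since PbI₂ needs less Pb²⁺ to reach saturation, it precipitates first.

PbI₂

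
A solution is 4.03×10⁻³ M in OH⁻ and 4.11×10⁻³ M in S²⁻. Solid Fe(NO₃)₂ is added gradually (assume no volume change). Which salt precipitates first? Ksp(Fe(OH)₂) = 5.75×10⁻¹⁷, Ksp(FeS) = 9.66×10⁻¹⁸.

Precipitation of each salt begins when its ion product equals Ksp.
For Fe(OH)₂: [Fe²⁺] = (Ksp/[OH⁻]^2) = 3.54×10⁻¹² M
For FeS: [Fe²⁺] = (Ksp/[S²⁻]) = 2.35×10⁻¹⁵ M
Since FeS needs less Fe²⁺ to reach saturation, it precipitates first.

FeS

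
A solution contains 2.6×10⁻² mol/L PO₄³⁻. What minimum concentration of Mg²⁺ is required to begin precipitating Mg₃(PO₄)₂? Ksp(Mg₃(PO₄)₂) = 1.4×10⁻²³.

2.7×10⁻⁷ M

The threshold for precipitation is Q = Ksp.
Mg₃(PO₄)₂(s) ⇌ 3 Mg²⁺(aq) + 2 PO₄³⁻(aq)
Ksp = [Mg²⁺]^3[PO₄³⁻]^2 = [Mg²⁺]^3(2.6×10⁻²)^2
[Mg²⁺]^3 = 1.4×10⁻²³ / (2.6×10⁻²)^2 = 2.1×10⁻²⁰
[Mg²⁺] = 2.7×10⁻⁷ mol/L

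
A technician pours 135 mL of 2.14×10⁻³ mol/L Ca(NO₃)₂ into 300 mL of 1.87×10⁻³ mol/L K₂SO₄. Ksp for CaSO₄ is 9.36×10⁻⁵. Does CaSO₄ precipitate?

No

Total volume after mixing = 135 + 300 = 435 mL.
[Ca²⁺] = (2.14×10⁻³)(135)/435 = 6.64×10⁻⁴ mol/L
[SO₄²⁻] = (1.87×10⁻³)(300)/435 = 1.29×10⁻³ mol/L
Q = [Ca²⁺][SO₄²⁻] = 8.57×10⁻⁷
Since Q (8.57×10⁻⁷) is less than Ksp (9.36×10⁻⁵), no CaSO₄ precipitates.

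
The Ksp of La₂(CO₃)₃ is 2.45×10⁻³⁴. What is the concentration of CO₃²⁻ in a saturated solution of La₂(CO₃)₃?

2.23×10⁻⁷ M

La₂(CO₃)₃(s) ⇌ 2 La³⁺(aq) + 3 CO₃²⁻(aq)
With molar solubility s: [La³⁺] = 2s, [CO₃²⁻] = 3s.
Ksp = [La³⁺]^2[CO₃²⁻]^3 = (2s)^2 · (3s)^3 = 108s^5 = 2.45×10⁻³⁴
s = 7.43×10⁻⁸ M
[CO₃²⁻] = 3s = 2.23×10⁻⁷ M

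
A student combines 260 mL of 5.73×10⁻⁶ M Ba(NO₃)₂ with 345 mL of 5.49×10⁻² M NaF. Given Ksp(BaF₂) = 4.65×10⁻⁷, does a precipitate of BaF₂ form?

No

Total volume after mixing = 260 + 345 = 605 mL.
[Ba²⁺] = (5.73×10⁻⁶)(260)/605 = 2.46×10⁻⁶ M
[F⁻] = (5.49×10⁻²)(345)/605 = 3.13×10⁻² M
Q = [Ba²⁺][F⁻]^2 = 2.41×10⁻⁹
Since Q (2.41×10⁻⁹) is less than Ksp (4.65×10⁻⁷), no BaF₂ precipitates.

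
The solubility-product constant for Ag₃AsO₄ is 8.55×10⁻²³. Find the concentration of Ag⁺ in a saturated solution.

Ag₃AsO₄(s) ⇌ 3 Ag⁺(aq) + AsO₄³⁻(aq)
For each mole of Ag₃AsO₄ that dissolves per liter, [Ag⁺] = 3s and [AsO₄³⁻] = s; let s denote this solubility.
Ksp = [Ag⁺]^3[AsO₄³⁻] = (3s)^3 · s = 27s^4 = 8.55×10⁻²³
s = 1.33×10⁻⁶ mol/L
[Ag⁺] = 3s = 4.00×10⁻⁶ mol/L

4.00×10⁻⁶ M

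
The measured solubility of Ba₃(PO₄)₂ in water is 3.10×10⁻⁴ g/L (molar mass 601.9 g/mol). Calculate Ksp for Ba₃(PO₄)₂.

Ksp = 3.91×10⁻³⁰

Molar solubility s = (3.10×10⁻⁴ g/L) / (601.9 g/mol) = 5.1504×10⁻⁷ mol/L
Ba₃(PO₄)₂(s) ⇌ 3 Ba²⁺(aq) + 2 PO₄³⁻(aq)
Let s be the molar solubility. Then [Ba²⁺] = 3s and [PO₄³⁻] = 2s.
Ksp = [Ba²⁺]^3[PO₄³⁻]^2 = (3s)^3 · (2s)^2 = 108s^5
Ksp = 108 × (5.1504×10⁻⁷)^5 = 3.91×10⁻³⁰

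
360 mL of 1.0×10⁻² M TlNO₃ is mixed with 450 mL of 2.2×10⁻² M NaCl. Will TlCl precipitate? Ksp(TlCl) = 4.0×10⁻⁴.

No

Total volume after mixing = 360 + 450 = 810 mL.
[Tl⁺] = (1.0×10⁻²)(360)/810 = 4.4×10⁻³ M
[Cl⁻] = (2.2×10⁻²)(450)/810 = 1.2×10⁻² M
Q = [Tl⁺][Cl⁻] = 5.4×10⁻⁵
Q = 5.4×10⁻⁵ < Ksp = 4.0×10⁻⁴, so the solution is unsaturated and no precipitate forms.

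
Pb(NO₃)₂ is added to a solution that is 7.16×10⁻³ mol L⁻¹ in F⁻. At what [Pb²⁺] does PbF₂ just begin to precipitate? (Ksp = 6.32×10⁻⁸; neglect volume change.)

1.23×10⁻³ M

Precipitation of each salt begins when its ion product equals Ksp.
PbF₂(s) ⇌ Pb²⁺(aq) + 2 F⁻(aq)
Ksp = [Pb²⁺][F⁻]^2 = [Pb²⁺](7.16×10⁻³)^2
[Pb²⁺] = 6.32×10⁻⁸ / (7.16×10⁻³)^2 = 1.23×10⁻³
[Pb²⁺] = 1.23×10⁻³ mol L⁻¹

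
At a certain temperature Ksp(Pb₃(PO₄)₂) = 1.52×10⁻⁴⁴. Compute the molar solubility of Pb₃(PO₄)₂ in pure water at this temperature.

Pb₃(PO₄)₂(s) ⇌ 3 Pb²⁺(aq) + 2 PO₄³⁻(aq)
With molar solubility s: [Pb²⁺] = 3s, [PO₄³⁻] = 2s.
Ksp = [Pb²⁺]^3[PO₄³⁻]^2 = (3s)^3 · (2s)^2 = 108s^5
108s^5 = 1.52×10⁻⁴⁴  ⇒  s^5 = 1.41×10⁻⁴⁶
s = (1.41×10⁻⁴⁶)^(1/5) = 6.76×10⁻¹⁰ mol L⁻¹

6.76×10⁻¹⁰ M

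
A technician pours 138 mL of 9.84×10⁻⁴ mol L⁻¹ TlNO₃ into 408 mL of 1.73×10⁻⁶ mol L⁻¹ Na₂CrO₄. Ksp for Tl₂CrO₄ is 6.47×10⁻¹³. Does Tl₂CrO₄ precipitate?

No

The combined volume is 546 mL.
[Tl⁺] = (9.84×10⁻⁴)(138)/546 = 2.49×10⁻⁴ mol L⁻¹
[CrO₄²⁻] = (1.73×10⁻⁶)(408)/546 = 1.29×10⁻⁶ mol L⁻¹
Q = [Tl⁺]^2[CrO₄²⁻] = 8.00×10⁻¹⁴
Q < Ksp (8.00×10⁻¹⁴ vs 6.47×10⁻¹³); the solution remains unsaturated and no precipitate forms.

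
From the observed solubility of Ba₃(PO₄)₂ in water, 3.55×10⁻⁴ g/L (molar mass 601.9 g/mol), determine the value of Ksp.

Convert to molarity: s = 3.55×10⁻⁴ / 601.9 = 5.8980×10⁻⁷ mol/L
Ba₃(PO₄)₂(s) ⇌ 3 Ba²⁺(aq) + 2 PO₄³⁻(aq)
Let s be the molar solubility. Then [Ba²⁺] = 3s and [PO₄³⁻] = 2s.
Ksp = [Ba²⁺]^3[PO₄³⁻]^2 = (3s)^3 · (2s)^2 = 108s^5
Ksp = 108 × (5.8980×10⁻⁷)^5 = 7.71×10⁻³⁰

Ksp = 7.71×10⁻³⁰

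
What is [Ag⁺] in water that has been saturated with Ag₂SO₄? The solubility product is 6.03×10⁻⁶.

Ag₂SO₄(s) ⇌ 2 Ag⁺(aq) + SO₄²⁻(aq)
If s mol/L of Ag₂SO₄ dissolves, [Ag⁺] = 2s and [SO₄²⁻] = s.
Ksp = [Ag⁺]^2[SO₄²⁻] = (2s)^2 · s = 4s^3 = 6.03×10⁻⁶
s = 1.15×10⁻² mol L⁻¹
[Ag⁺] = 2s = 2.29×10⁻² mol L⁻¹

2.29×10⁻² M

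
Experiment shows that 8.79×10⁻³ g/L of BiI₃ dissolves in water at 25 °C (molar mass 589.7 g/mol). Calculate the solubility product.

Molar solubility s = (8.79×10⁻³ g/L) / (589.7 g/mol) = 1.4906×10⁻⁵ mol/L
BiI₃(s) ⇌ Bi³⁺(aq) + 3 I⁻(aq)
Call the molar solubility s, so that [Bi³⁺] = s and [I⁻] = 3s.
Ksp = [Bi³⁺][I⁻]^3 = s · (3s)^3 = 27s^4
Ksp = 27 × (1.4906×10⁻⁵)^4 = 1.33×10⁻¹⁸

Ksp = 1.33×10⁻¹⁸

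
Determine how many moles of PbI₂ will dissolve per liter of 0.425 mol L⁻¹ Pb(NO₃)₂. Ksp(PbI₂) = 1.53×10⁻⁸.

PbI₂(s) ⇌ Pb²⁺(aq) + 2 I⁻(aq)
With Pb²⁺ already at 0.425 mol L⁻¹ and s small, take [Pb²⁺] ≈ 0.425 mol L⁻¹ and [I⁻] = 2s.
Ksp = [Pb²⁺][I⁻]^2 = (0.425)(2s)^2
(2s)^2 = 1.53×10⁻⁸ / (0.425) = 3.60×10⁻⁸
s = 9.49×10⁻⁵ mol L⁻¹

9.49×10⁻⁵ M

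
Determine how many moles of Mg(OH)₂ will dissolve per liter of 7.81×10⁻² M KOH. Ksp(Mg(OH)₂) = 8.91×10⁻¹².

1.46×10⁻⁹ M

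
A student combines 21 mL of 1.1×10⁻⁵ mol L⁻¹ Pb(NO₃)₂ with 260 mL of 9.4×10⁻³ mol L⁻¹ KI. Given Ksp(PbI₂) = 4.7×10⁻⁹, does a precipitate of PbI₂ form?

No

The combined volume is 281 mL.
[Pb²⁺] = (1.1×10⁻⁵)(21)/281 = 8.2×10⁻⁷ mol L⁻¹
[I⁻] = (9.4×10⁻³)(260)/281 = 8.7×10⁻³ mol L⁻¹
Q = [Pb²⁺][I⁻]^2 = 6.2×10⁻¹¹
Q = 6.2×10⁻¹¹ < Ksp = 4.7×10⁻⁹, so the solution is unsaturated and no precipitate forms.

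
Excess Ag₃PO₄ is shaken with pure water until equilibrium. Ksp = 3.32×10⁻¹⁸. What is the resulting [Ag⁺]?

5.62×10⁻⁵ M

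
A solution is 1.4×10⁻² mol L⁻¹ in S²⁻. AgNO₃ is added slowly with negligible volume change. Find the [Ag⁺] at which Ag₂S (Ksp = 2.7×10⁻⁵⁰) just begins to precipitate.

Each salt precipitates once Q = Ksp for that salt.
Ag₂S(s) ⇌ 2 Ag⁺(aq) + S²⁻(aq)
Ksp = [Ag⁺]^2[S²⁻] = [Ag⁺]^2(1.4×10⁻²)
[Ag⁺]^2 = 2.7×10⁻⁵⁰ / (1.4×10⁻²) = 1.9×10⁻⁴⁸
[Ag⁺] = 1.4×10⁻²⁴ mol L⁻¹

1.4×10⁻²⁴ M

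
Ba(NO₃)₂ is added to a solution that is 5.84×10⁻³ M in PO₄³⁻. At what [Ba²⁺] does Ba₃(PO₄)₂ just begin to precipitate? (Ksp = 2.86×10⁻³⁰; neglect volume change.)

Precipitation begins when Q = Ksp.
Ba₃(PO₄)₂(s) ⇌ 3 Ba²⁺(aq) + 2 PO₄³⁻(aq)
Ksp = [Ba²⁺]^3[PO₄³⁻]^2 = [Ba²⁺]^3(5.84×10⁻³)^2
[Ba²⁺]^3 = 2.86×10⁻³⁰ / (5.84×10⁻³)^2 = 8.39×10⁻²⁶
[Ba²⁺] = 4.38×10⁻⁹ M

4.38×10⁻⁹ M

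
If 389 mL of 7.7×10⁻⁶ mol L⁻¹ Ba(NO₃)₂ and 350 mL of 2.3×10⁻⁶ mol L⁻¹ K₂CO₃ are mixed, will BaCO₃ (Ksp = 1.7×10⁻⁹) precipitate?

No

The combined volume is 739 mL.
[Ba²⁺] = (7.7×10⁻⁶)(389)/739 = 4.1×10⁻⁶ mol L⁻¹
[CO₃²⁻] = (2.3×10⁻⁶)(350)/739 = 1.1×10⁻⁶ mol L⁻¹
Q = [Ba²⁺][CO₃²⁻] = 4.4×10⁻¹²
Q < Ksp (4.4×10⁻¹² vs 1.7×10⁻⁹); the solution remains unsaturated and no precipitate forms.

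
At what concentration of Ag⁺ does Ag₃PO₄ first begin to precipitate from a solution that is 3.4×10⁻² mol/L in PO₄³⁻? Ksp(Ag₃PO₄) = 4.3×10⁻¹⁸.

A salt starts to precipitate once the ion product Q reaches its Ksp.
Ag₃PO₄(s) ⇌ 3 Ag⁺(aq) + PO₄³⁻(aq)
Ksp = [Ag⁺]^3[PO₄³⁻] = [Ag⁺]^3(3.4×10⁻²)
[Ag⁺]^3 = 4.3×10⁻¹⁸ / (3.4×10⁻²) = 1.3×10⁻¹⁶
[Ag⁺] = 5.0×10⁻⁶ mol/L

5.0×10⁻⁶ M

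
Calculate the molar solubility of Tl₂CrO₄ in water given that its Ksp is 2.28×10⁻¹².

8.29×10⁻⁵ M

Tl₂CrO₄(s) ⇌ 2 Tl⁺(aq) + CrO₄²⁻(aq)
Call the molar solubility s, so that [Tl⁺] = 2s and [CrO₄²⁻] = s.
Ksp = [Tl⁺]^2[CrO₄²⁻] = (2s)^2 · s = 4s^3
4s^3 = 2.28×10⁻¹²  ⇒  s^3 = 5.70×10⁻¹³
s = 8.29×10⁻⁵ mol L⁻¹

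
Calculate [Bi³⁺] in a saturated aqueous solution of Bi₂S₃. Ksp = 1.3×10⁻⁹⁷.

Bi₂S₃(s) ⇌ 2 Bi³⁺(aq) + 3 S²⁻(aq)
Call the molar solubility s, so that [Bi³⁺] = 2s and [S²⁻] = 3s.
Ksp = [Bi³⁺]^2[S²⁻]^3 = (2s)^2 · (3s)^3 = 108s^5 = 1.3×10⁻⁹⁷
s = 1.6×10⁻²⁰ mol/L
[Bi³⁺] = 2s = 3.3×10⁻²⁰ mol/L

3.3×10⁻²⁰ M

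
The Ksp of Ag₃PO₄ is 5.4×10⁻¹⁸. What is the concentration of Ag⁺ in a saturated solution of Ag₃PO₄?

Ag₃PO₄(s) ⇌ 3 Ag⁺(aq) + PO₄³⁻(aq)
Let s be the molar solubility. Then [Ag⁺] = 3s and [PO₄³⁻] = s.
Ksp = [Ag⁺]^3[PO₄³⁻] = (3s)^3 · s = 27s^4 = 5.4×10⁻¹⁸
s = 2.1×10⁻⁵ M
[Ag⁺] = 3s = 6.3×10⁻⁵ M

6.3×10⁻⁵ M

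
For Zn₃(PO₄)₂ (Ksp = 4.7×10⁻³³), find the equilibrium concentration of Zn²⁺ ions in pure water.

Zn₃(PO₄)₂(s) ⇌ 3 Zn²⁺(aq) + 2 PO₄³⁻(aq)
Let s be the molar solubility. Then [Zn²⁺] = 3s and [PO₄³⁻] = 2s.
Ksp = [Zn²⁺]^3[PO₄³⁻]^2 = (3s)^3 · (2s)^2 = 108s^5 = 4.7×10⁻³³
s = 1.3×10⁻⁷ mol L⁻¹
[Zn²⁺] = 3s = 4.0×10⁻⁷ mol L⁻¹

4.0×10⁻⁷ M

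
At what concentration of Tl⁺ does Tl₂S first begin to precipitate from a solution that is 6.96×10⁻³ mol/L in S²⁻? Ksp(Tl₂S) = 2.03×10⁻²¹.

5.40×10⁻¹⁰ M

Precipitation begins when Q = Ksp.
Tl₂S(s) ⇌ 2 Tl⁺(aq) + S²⁻(aq)
Ksp = [Tl⁺]^2[S²⁻] = [Tl⁺]^2(6.96×10⁻³)
[Tl⁺]^2 = 2.03×10⁻²¹ / (6.96×10⁻³) = 2.92×10⁻¹⁹
[Tl⁺] = 5.40×10⁻¹⁰ mol/L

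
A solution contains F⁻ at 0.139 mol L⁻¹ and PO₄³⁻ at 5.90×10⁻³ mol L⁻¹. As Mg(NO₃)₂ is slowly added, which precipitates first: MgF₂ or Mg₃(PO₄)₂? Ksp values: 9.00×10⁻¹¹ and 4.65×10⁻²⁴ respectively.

MgF₂

A salt starts to precipitate once the ion product Q reaches its Ksp.
For MgF₂: [Mg²⁺] = (Ksp/[F⁻]^2) = 4.66×10⁻⁹ mol L⁻¹
For Mg₃(PO₄)₂: [Mg²⁺] = (Ksp/[PO₄³⁻]^2)^(1/3) = 5.11×10⁻⁷ mol L⁻¹
The smaller threshold [Mg²⁺] is reached first, so MgF₂ precipitates first.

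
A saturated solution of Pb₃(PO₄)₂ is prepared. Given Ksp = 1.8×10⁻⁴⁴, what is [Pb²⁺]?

2.1×10⁻⁹ M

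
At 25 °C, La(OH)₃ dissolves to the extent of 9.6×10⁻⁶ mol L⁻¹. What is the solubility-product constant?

La(OH)₃(s) ⇌ La³⁺(aq) + 3 OH⁻(aq)
Let s be the molar solubility. Then [La³⁺] = s and [OH⁻] = 3s.
Ksp = [La³⁺][OH⁻]^3 = s · (3s)^3 = 27s^4
Ksp = 27 × (9.6×10⁻⁶)^4 = 2.3×10⁻¹⁹

Ksp = 2.3×10⁻¹⁹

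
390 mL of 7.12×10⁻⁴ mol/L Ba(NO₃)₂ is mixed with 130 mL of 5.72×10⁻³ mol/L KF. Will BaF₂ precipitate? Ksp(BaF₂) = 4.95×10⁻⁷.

No

The combined volume is 520 mL.
[Ba²⁺] = (7.12×10⁻⁴)(390)/520 = 5.34×10⁻⁴ mol/L
[F⁻] = (5.72×10⁻³)(130)/520 = 1.43×10⁻³ mol/L
Q = [Ba²⁺][F⁻]^2 = 1.09×10⁻⁹
Q < Ksp (1.09×10⁻⁹ vs 4.95×10⁻⁷); the solution remains unsaturated and no precipitate forms.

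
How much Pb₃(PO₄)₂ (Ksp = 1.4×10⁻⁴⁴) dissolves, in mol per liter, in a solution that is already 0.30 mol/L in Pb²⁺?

3.6×10⁻²² M

Pb₃(PO₄)₂(s) ⇌ 3 Pb²⁺(aq) + 2 PO₄³⁻(aq)
Pb²⁺ is already present at 0.30 mol/L. If s mol/L of Pb₃(PO₄)₂ dissolves, [PO₄³⁻] = 2s while [Pb²⁺] ≈ 0.30 mol/L.
Ksp = [Pb²⁺]^3[PO₄³⁻]^2 = (0.30)^3(2s)^2
(2s)^2 = 1.4×10⁻⁴⁴ / (0.30)^3 = 5.2×10⁻⁴³
s = 3.6×10⁻²² mol/L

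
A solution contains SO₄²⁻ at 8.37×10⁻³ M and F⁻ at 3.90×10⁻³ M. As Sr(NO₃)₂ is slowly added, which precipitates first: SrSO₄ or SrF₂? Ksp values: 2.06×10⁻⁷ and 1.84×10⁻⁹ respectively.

SrSO₄

A salt starts to precipitate once the ion product Q reaches its Ksp.
For SrSO₄: [Sr²⁺] = (Ksp/[SO₄²⁻]) = 2.46×10⁻⁵ M
For SrF₂: [Sr²⁺] = (Ksp/[F⁻]^2) = 1.21×10⁻⁴ M
The smaller threshold [Sr²⁺] is reached first, so SrSO₄ precipitates first.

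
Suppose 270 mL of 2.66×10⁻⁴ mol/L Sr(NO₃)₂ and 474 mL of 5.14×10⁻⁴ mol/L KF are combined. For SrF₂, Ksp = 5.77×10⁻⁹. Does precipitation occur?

No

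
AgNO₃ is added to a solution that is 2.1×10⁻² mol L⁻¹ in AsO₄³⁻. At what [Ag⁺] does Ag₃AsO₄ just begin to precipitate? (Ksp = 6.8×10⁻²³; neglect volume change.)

1.5×10⁻⁷ M

The threshold for precipitation is Q = Ksp.
Ag₃AsO₄(s) ⇌ 3 Ag⁺(aq) + AsO₄³⁻(aq)
Ksp = [Ag⁺]^3[AsO₄³⁻] = [Ag⁺]^3(2.1×10⁻²)
[Ag⁺]^3 = 6.8×10⁻²³ / (2.1×10⁻²) = 3.2×10⁻²¹
[Ag⁺] = 1.5×10⁻⁷ mol L⁻¹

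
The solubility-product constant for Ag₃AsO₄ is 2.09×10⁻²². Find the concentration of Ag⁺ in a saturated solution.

Ag₃AsO₄(s) ⇌ 3 Ag⁺(aq) + AsO₄³⁻(aq)
Call the molar solubility s, so that [Ag⁺] = 3s and [AsO₄³⁻] = s.
Ksp = [Ag⁺]^3[AsO₄³⁻] = (3s)^3 · s = 27s^4 = 2.09×10⁻²²
s = 1.67×10⁻⁶ mol L⁻¹
[Ag⁺] = 3s = 5.00×10⁻⁶ mol L⁻¹

5.00×10⁻⁶ M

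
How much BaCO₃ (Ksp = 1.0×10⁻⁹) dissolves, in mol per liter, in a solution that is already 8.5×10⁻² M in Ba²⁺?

1.2×10⁻⁸ M

BaCO₃(s) ⇌ Ba²⁺(aq) + CO₃²⁻(aq)
Let s be the solubility of BaCO₃ here. The common ion gives [Ba²⁺] ≈ 8.5×10⁻² M, and [CO₃²⁻] = s.
Ksp = [Ba²⁺][CO₃²⁻] = (8.5×10⁻²)s
s = 1.0×10⁻⁹ / (8.5×10⁻²) = 1.2×10⁻⁸
s = 1.2×10⁻⁸ M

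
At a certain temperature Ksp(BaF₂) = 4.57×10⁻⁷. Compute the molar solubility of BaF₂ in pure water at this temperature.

4.85×10⁻³ M

BaF₂(s) ⇌ Ba²⁺(aq) + 2 F⁻(aq)
Let s be the molar solubility. Then [Ba²⁺] = s and [F⁻] = 2s.
Ksp = [Ba²⁺][F⁻]^2 = s · (2s)^2 = 4s^3
4s^3 = 4.57×10⁻⁷  ⇒  s^3 = 1.14×10⁻⁷
s = 4.85×10⁻³ mol L⁻¹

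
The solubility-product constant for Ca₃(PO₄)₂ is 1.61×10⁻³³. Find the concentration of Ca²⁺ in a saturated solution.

Ca₃(PO₄)₂(s) ⇌ 3 Ca²⁺(aq) + 2 PO₄³⁻(aq)
Let s be the molar solubility. Then [Ca²⁺] = 3s and [PO₄³⁻] = 2s.
Ksp = [Ca²⁺]^3[PO₄³⁻]^2 = (3s)^3 · (2s)^2 = 108s^5 = 1.61×10⁻³³
s = 1.08×10⁻⁷ M
[Ca²⁺] = 3s = 3.25×10⁻⁷ M

3.25×10⁻⁷ M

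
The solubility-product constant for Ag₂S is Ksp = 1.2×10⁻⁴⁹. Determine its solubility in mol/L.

3.1×10⁻¹⁷ M

Ag₂S(s) ⇌ 2 Ag⁺(aq) + S²⁻(aq)
With molar solubility s: [Ag⁺] = 2s, [S²⁻] = s.
Ksp = [Ag⁺]^2[S²⁻] = (2s)^2 · s = 4s^3
4s^3 = 1.2×10⁻⁴⁹  ⇒  s^3 = 3.0×10⁻⁵⁰
s = (3.0×10⁻⁵⁰)^(1/3) = 3.1×10⁻¹⁷ mol/L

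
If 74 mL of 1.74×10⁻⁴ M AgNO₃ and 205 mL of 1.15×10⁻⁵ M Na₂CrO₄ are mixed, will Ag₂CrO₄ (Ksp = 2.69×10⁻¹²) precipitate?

No

Total volume after mixing = 74 + 205 = 279 mL.
[Ag⁺] = (1.74×10⁻⁴)(74)/279 = 4.62×10⁻⁵ M
[CrO₄²⁻] = (1.15×10⁻⁵)(205)/279 = 8.45×10⁻⁶ M
Q = [Ag⁺]^2[CrO₄²⁻] = 1.80×10⁻¹⁴
Since Q (1.80×10⁻¹⁴) is less than Ksp (2.69×10⁻¹²), no Ag₂CrO₄ precipitates.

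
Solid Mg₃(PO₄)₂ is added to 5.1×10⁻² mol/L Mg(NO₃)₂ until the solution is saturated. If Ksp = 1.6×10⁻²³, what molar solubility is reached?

Mg₃(PO₄)₂(s) ⇌ 3 Mg²⁺(aq) + 2 PO₄³⁻(aq)
Mg²⁺ is already present at 5.1×10⁻² mol/L. If s mol/L of Mg₃(PO₄)₂ dissolves, [PO₄³⁻] = 2s while [Mg²⁺] ≈ 5.1×10⁻² mol/L.
Ksp = [Mg²⁺]^3[PO₄³⁻]^2 = (5.1×10⁻²)^3(2s)^2
(2s)^2 = 1.6×10⁻²³ / (5.1×10⁻²)^3 = 1.2×10⁻¹⁹
s = 1.7×10⁻¹⁰ mol/L

1.7×10⁻¹⁰ M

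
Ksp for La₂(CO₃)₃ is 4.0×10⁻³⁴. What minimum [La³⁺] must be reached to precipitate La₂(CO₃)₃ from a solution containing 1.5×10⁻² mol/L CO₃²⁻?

A salt starts to precipitate once the ion product Q reaches its Ksp.
La₂(CO₃)₃(s) ⇌ 2 La³⁺(aq) + 3 CO₃²⁻(aq)
Ksp = [La³⁺]^2[CO₃²⁻]^3 = [La³⁺]^2(1.5×10⁻²)^3
[La³⁺]^2 = 4.0×10⁻³⁴ / (1.5×10⁻²)^3 = 1.2×10⁻²⁸
[La³⁺] = 1.1×10⁻¹⁴ mol/L

1.1×10⁻¹⁴ M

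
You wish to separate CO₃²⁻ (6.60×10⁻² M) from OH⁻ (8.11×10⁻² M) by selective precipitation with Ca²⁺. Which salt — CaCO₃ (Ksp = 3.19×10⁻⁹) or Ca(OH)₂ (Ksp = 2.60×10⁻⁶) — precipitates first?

A salt starts to precipitate once the ion product Q reaches its Ksp.
For CaCO₃: [Ca²⁺] = (Ksp/[CO₃²⁻]) = 4.83×10⁻⁸ M
For Ca(OH)₂: [Ca²⁺] = (Ksp/[OH⁻]^2) = 3.95×10⁻⁴ M
Since CaCO₃ needs less Ca²⁺ to reach saturation, it precipitates first.

CaCO₃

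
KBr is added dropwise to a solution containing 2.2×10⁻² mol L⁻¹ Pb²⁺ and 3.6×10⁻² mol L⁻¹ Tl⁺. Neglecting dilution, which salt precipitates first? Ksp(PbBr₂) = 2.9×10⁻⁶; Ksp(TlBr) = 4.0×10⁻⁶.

TlBr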